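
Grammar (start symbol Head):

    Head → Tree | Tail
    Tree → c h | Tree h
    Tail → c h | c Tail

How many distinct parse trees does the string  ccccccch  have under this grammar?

Parse trees for ccccccch:
  [Head [Tail c [Tail c [Tail c [Tail c [Tail c [Tail c [Tail c h]]]]]]]]

1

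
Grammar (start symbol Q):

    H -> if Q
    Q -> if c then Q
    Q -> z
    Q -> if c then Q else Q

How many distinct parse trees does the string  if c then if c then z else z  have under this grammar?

2

Parse trees for if c then if c then z else z:
  [Q if c then [Q if c then [Q z] else [Q z]]]
  [Q if c then [Q if c then [Q z]] else [Q z]]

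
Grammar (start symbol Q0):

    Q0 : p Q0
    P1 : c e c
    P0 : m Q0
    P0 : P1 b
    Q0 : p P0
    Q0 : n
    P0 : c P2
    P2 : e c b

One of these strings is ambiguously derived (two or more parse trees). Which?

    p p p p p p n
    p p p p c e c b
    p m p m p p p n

p p p p p p n: 1 tree
p p p p c e c b: 2 trees
p m p m p p p n: 1 tree

p p p p c e c b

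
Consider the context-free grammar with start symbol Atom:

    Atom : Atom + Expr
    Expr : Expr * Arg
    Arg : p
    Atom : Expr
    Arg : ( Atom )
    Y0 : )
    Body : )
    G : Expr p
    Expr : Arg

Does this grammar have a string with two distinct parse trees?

(Body, Y0, G are unreachable from Atom, so their rules don't affect L(Atom).) This is a standard precedence ladder (Atom over Expr over Arg), with each level left-recursive on its own operator ('+' at Atom, '*' at Expr). That structure is LR(1), hence unambiguous.

Unambiguous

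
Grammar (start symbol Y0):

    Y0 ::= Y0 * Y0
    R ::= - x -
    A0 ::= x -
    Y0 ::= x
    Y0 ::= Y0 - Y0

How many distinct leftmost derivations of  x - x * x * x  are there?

5

Parse trees for x - x * x * x:
  [Y0 [Y0 [Y0 x] - [Y0 x]] * [Y0 [Y0 x] * [Y0 x]]]
  [Y0 [Y0 [Y0 [Y0 x] - [Y0 x]] * [Y0 x]] * [Y0 x]]
  [Y0 [Y0 [Y0 x] - [Y0 [Y0 x] * [Y0 x]]] * [Y0 x]]
  [Y0 [Y0 x] - [Y0 [Y0 x] * [Y0 [Y0 x] * [Y0 x]]]]
  [Y0 [Y0 x] - [Y0 [Y0 [Y0 x] * [Y0 x]] * [Y0 x]]]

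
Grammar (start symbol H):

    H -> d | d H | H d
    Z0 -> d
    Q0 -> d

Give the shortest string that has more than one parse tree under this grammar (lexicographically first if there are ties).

length 1: no string has ≥2 trees
length 2: d d has 2 parse trees

Two derivations of d d:
  H ⇒ d H ⇒ d d
  H ⇒ H d ⇒ d d

d d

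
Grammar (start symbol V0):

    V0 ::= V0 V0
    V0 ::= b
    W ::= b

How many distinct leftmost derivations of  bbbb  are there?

5

Parse trees for bbbb:
  [V0 [V0 b] [V0 [V0 b] [V0 [V0 b] [V0 b]]]]
  [V0 [V0 b] [V0 [V0 [V0 b] [V0 b]] [V0 b]]]
  [V0 [V0 [V0 b] [V0 b]] [V0 [V0 b] [V0 b]]]
  [V0 [V0 [V0 b] [V0 [V0 b] [V0 b]]] [V0 b]]
  [V0 [V0 [V0 [V0 b] [V0 b]] [V0 b]] [V0 b]]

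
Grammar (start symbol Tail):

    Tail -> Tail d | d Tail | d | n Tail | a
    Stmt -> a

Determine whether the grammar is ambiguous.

Witness: d d

Derivation 1: Tail ⇒ Tail d ⇒ d d
Derivation 2: Tail ⇒ d Tail ⇒ d d

Two distinct leftmost derivations for the same string.

Ambiguous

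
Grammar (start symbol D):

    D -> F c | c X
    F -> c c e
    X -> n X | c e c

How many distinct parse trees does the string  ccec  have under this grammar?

2

Parse trees for ccec:
  [D [F c c e] c]
  [D c [X c e c]]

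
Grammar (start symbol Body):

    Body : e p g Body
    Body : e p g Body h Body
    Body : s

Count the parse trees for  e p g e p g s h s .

2

Parse trees for e p g e p g s h s:
  [Body e p g [Body e p g [Body s] h [Body s]]]
  [Body e p g [Body e p g [Body s]] h [Body s]]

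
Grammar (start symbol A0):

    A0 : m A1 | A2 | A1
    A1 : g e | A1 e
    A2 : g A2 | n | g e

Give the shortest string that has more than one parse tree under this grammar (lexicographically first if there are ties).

g e

length 1: no string has ≥2 trees
length 2: g e has 2 parse trees

Two derivations of g e:
  A0 ⇒ A2 ⇒ g e
  A0 ⇒ A1 ⇒ g e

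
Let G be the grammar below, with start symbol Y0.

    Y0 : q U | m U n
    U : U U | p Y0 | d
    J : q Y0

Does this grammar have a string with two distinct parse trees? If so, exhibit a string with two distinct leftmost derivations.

Witness: q d d d

Derivation 1: Y0 ⇒ q U ⇒ q U U ⇒ q U U U ⇒ q d U U ⇒ q d d U ⇒ q d d d
Derivation 2: Y0 ⇒ q U ⇒ q U U ⇒ q d U ⇒ q d U U ⇒ q d d U ⇒ q d d d

Two distinct leftmost derivations for the same string.

Ambiguous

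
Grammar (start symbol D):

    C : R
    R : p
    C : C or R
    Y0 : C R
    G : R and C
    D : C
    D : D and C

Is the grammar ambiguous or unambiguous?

Unambiguous

(G, Y0 are unreachable from D, so their rules don't affect L(D).) D → D and C | C  ;  C → C or R | R  — a left-associative chain with R at the bottom. Each string factors uniquely by precedence.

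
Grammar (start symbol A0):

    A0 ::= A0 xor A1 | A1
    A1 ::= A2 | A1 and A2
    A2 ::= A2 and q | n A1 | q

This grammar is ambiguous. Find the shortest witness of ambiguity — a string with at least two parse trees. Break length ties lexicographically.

q and q

length 1: no string has ≥2 trees
length 2: no string has ≥2 trees
length 3: q and q has 2 parse trees

Two derivations of q and q:
  A0 ⇒ A1 ⇒ A2 ⇒ A2 and q ⇒ q and q
  A0 ⇒ A1 ⇒ A1 and A2 ⇒ A2 and A2 ⇒ q and A2 ⇒ q and q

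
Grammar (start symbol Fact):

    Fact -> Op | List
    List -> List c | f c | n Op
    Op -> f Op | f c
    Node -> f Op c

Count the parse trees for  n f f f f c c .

Parse trees for n f f f f c c:
  [Fact [List [List n [Op f [Op f [Op f [Op f c]]]]] c]]

1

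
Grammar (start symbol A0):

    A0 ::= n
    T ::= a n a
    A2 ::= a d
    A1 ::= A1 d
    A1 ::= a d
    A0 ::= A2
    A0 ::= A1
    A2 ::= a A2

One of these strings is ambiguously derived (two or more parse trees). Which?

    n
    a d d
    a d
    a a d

n: 1 tree
a d d: 1 tree
a d: 2 trees
a a d: 1 tree

a d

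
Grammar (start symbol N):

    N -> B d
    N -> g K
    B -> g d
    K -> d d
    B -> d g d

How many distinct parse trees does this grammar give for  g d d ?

Parse trees for g d d:
  [N [B g d] d]
  [N g [K d d]]

2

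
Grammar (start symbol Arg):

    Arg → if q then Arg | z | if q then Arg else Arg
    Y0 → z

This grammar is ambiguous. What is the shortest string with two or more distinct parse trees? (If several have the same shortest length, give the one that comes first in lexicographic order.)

length 1: no string has ≥2 trees
length 4: no string has ≥2 trees
length 6: no string has ≥2 trees
length 7: no string has ≥2 trees
length 9: if q then if q then z else z has 2 parse trees

Two derivations of if q then if q then z else z:
  Arg ⇒ if q then Arg ⇒ if q then if q then Arg else Arg ⇒ if q then if q then z else Arg ⇒ if q then if q then z else z
  Arg ⇒ if q then Arg else Arg ⇒ if q then if q then Arg else Arg ⇒ if q then if q then z else Arg ⇒ if q then if q then z else z

if q then if q then z else z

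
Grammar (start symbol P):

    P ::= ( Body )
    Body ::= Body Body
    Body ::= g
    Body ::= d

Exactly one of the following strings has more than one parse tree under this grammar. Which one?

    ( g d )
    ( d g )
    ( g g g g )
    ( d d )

( g g g g )

( g d ): 1 tree
( d g ): 1 tree
( g g g g ): 5 trees
( d d ): 1 tree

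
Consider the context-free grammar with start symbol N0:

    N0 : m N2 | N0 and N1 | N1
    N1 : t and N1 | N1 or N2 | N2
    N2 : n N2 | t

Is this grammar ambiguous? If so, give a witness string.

Witness: t and t

Derivation 1: N0 ⇒ N0 and N1 ⇒ N1 and N1 ⇒ N2 and N1 ⇒ t and N1 ⇒ t and N2 ⇒ t and t
Derivation 2: N0 ⇒ N1 ⇒ t and N1 ⇒ t and N2 ⇒ t and t

Two distinct leftmost derivations for the same string.

Ambiguous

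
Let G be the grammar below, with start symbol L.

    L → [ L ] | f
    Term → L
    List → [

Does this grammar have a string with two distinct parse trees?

Unambiguous

Only L is reachable from L; ignoring the rest: Each string is a nest of matched brackets around a single atom. An opening bracket forces the recursive rule; an atom forces the base rule.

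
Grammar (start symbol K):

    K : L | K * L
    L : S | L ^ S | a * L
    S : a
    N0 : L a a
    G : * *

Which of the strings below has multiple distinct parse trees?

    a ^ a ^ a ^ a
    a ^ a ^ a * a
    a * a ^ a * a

a * a ^ a * a

a ^ a ^ a ^ a: 1 tree
a ^ a ^ a * a: 1 tree
a * a ^ a * a: 3 trees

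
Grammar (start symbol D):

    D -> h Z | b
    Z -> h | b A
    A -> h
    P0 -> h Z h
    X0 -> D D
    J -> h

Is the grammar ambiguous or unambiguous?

(P0, X0, J are unreachable from D, so their rules don't affect L(D).) Restricted to the reachable nonterminals, every rule has the form A → t or A → t B, and no two rules for the same A share a first terminal. The grammar encodes a DFA — one run per string.

Unambiguous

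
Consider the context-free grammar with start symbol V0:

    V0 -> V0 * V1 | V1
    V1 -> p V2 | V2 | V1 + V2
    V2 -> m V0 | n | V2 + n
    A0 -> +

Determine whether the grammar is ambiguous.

Ambiguous

Witness: n + n

Derivation 1: V0 ⇒ V1 ⇒ V2 ⇒ V2 + n ⇒ n + n
Derivation 2: V0 ⇒ V1 ⇒ V1 + V2 ⇒ V2 + V2 ⇒ n + V2 ⇒ n + n

Two distinct leftmost derivations for the same string.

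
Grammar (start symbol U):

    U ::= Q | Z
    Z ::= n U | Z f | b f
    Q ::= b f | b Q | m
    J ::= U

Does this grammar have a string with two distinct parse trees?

Ambiguous

Witness: b f

Derivation 1: U ⇒ Q ⇒ b f
Derivation 2: U ⇒ Z ⇒ b f

Two distinct leftmost derivations for the same string.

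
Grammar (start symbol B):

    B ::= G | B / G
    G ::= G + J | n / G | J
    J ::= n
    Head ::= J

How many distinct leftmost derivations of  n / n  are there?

Parse trees for n / n:
  [B [G n / [G [J n]]]]
  [B [B [G [J n]]] / [G [J n]]]

2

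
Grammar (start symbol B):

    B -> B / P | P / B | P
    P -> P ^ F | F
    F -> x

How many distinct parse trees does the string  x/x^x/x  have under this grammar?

Parse trees for x/x^x/x:
  [B [B [B [P [F x]]] / [P [P [F x]] ^ [F x]]] / [P [F x]]]
  [B [B [P [F x]] / [B [P [P [F x]] ^ [F x]]]] / [P [F x]]]
  [B [P [F x]] / [B [B [P [P [F x]] ^ [F x]]] / [P [F x]]]]
  [B [P [F x]] / [B [P [P [F x]] ^ [F x]] / [B [P [F x]]]]]

4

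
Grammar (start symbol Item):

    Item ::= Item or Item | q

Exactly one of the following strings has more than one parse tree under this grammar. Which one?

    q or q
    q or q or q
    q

q or q: 1 tree
q or q or q: 2 trees
q: 1 tree

q or q or q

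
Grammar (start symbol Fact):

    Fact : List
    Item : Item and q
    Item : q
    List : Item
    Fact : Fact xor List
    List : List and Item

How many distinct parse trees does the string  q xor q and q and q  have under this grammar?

4

Parse trees for q xor q and q and q:
  [Fact [Fact [List [Item q]]] xor [List [Item [Item [Item q] and q] and q]]]
  [Fact [Fact [List [Item q]]] xor [List [List [Item q]] and [Item [Item q] and q]]]
  [Fact [Fact [List [Item q]]] xor [List [List [Item [Item q] and q]] and [Item q]]]
  [Fact [Fact [List [Item q]]] xor [List [List [List [Item q]] and [Item q]] and [Item q]]]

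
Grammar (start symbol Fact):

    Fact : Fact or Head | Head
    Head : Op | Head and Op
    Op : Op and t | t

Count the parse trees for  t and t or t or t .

Parse trees for t and t or t or t:
  [Fact [Fact [Fact [Head [Op [Op t] and t]]] or [Head [Op t]]] or [Head [Op t]]]
  [Fact [Fact [Fact [Head [Head [Op t]] and [Op t]]] or [Head [Op t]]] or [Head [Op t]]]

2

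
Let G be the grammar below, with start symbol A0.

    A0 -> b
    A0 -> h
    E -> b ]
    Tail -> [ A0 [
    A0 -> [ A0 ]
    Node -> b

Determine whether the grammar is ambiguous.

(E, Tail, Node are unreachable from A0, so their rules don't affect L(A0).) Each string is a nest of matched brackets around a single atom. An opening bracket forces the recursive rule; an atom forces the base rule.

Unambiguous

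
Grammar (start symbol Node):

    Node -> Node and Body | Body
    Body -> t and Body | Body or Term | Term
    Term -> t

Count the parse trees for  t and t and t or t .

Parse trees for t and t and t or t:
  [Node [Node [Body [Term t]]] and [Body t and [Body [Body [Term t]] or [Term t]]]]
  [Node [Node [Body [Term t]]] and [Body [Body t and [Body [Term t]]] or [Term t]]]
  [Node [Node [Node [Body [Term t]]] and [Body [Term t]]] and [Body [Body [Term t]] or [Term t]]]
  [Node [Node [Body t and [Body [Term t]]]] and [Body [Body [Term t]] or [Term t]]]
  [Node [Body t and [Body t and [Body [Body [Term t]] or [Term t]]]]]
  [Node [Body t and [Body [Body t and [Body [Term t]]] or [Term t]]]]
  [Node [Body [Body t and [Body t and [Body [Term t]]]] or [Term t]]]

7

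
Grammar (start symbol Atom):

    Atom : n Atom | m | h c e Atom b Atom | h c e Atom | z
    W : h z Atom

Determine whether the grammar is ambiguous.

Witness: h c e h c e m b m

Derivation 1: Atom ⇒ h c e Atom b Atom ⇒ h c e h c e Atom b Atom ⇒ h c e h c e m b Atom ⇒ h c e h c e m b m
Derivation 2: Atom ⇒ h c e Atom ⇒ h c e h c e Atom b Atom ⇒ h c e h c e m b Atom ⇒ h c e h c e m b m

Two distinct leftmost derivations for the same string.

Ambiguous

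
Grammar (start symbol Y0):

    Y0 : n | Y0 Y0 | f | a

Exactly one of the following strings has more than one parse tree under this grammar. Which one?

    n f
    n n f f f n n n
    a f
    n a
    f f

n f: 1 tree
n n f f f n n n: 429 trees
a f: 1 tree
n a: 1 tree
f f: 1 tree

n n f f f n n n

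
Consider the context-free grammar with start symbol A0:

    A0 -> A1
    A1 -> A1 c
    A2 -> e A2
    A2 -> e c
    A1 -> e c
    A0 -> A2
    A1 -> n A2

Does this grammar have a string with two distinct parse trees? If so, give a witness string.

Witness: e c

Derivation 1: A0 ⇒ A1 ⇒ e c
Derivation 2: A0 ⇒ A2 ⇒ e c

Two distinct leftmost derivations for the same string.

Ambiguous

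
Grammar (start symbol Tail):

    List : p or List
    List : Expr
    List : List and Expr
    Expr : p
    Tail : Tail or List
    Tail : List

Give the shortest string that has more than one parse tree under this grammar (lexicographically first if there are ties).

p or p

length 1: no string has ≥2 trees
length 3: p or p has 2 parse trees

Two derivations of p or p:
  Tail ⇒ Tail or List ⇒ List or List ⇒ Expr or List ⇒ p or List ⇒ p or Expr ⇒ p or p
  Tail ⇒ List ⇒ p or List ⇒ p or Expr ⇒ p or p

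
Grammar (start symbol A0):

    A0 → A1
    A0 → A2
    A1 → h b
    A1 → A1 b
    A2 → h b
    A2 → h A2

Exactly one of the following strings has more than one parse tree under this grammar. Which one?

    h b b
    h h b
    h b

h b b: 1 tree
h h b: 1 tree
h b: 2 trees

h b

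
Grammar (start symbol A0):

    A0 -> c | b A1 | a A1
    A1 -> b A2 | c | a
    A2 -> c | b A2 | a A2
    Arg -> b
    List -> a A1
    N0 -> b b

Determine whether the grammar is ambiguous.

Unambiguous

(Arg, List, N0 are unreachable from A0, so their rules don't affect L(A0).) The reachable rules are right-linear with at most one rule per (nonterminal, next-terminal) pair. Each input token forces the next rule, so parsing is deterministic.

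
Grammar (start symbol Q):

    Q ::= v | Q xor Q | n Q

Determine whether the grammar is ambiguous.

Ambiguous

Witness: n v xor v

Derivation 1: Q ⇒ Q xor Q ⇒ n Q xor Q ⇒ n v xor Q ⇒ n v xor v
Derivation 2: Q ⇒ n Q ⇒ n Q xor Q ⇒ n v xor Q ⇒ n v xor v

Two distinct leftmost derivations for the same string.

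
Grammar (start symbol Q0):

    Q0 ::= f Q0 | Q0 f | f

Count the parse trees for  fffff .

16

Parse trees for fffff (showing first 6 of 16):
  [Q0 f [Q0 f [Q0 f [Q0 f [Q0 f]]]]]
  [Q0 f [Q0 f [Q0 f [Q0 [Q0 f] f]]]]
  [Q0 f [Q0 f [Q0 [Q0 f [Q0 f]] f]]]
  [Q0 f [Q0 f [Q0 [Q0 [Q0 f] f] f]]]
  [Q0 f [Q0 [Q0 f [Q0 f [Q0 f]]] f]]
  [Q0 f [Q0 [Q0 f [Q0 [Q0 f] f]] f]]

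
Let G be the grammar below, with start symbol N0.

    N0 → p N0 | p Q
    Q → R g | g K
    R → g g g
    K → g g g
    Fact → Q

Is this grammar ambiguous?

Ambiguous

Witness: p g g g g

Derivation 1: N0 ⇒ p Q ⇒ p R g ⇒ p g g g g
Derivation 2: N0 ⇒ p Q ⇒ p g K ⇒ p g g g g

Two distinct leftmost derivations for the same string.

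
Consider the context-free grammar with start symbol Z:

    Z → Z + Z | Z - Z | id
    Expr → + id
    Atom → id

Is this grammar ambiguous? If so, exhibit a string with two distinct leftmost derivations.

Ambiguous

Witness: id + id + id

Derivation 1: Z ⇒ Z + Z ⇒ Z + Z + Z ⇒ id + Z + Z ⇒ id + id + Z ⇒ id + id + id
Derivation 2: Z ⇒ Z + Z ⇒ id + Z ⇒ id + Z + Z ⇒ id + id + Z ⇒ id + id + id

Two distinct leftmost derivations for the same string.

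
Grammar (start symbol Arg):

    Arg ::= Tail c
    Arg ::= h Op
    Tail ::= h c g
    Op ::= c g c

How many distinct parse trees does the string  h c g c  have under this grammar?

Parse trees for h c g c:
  [Arg [Tail h c g] c]
  [Arg h [Op c g c]]

2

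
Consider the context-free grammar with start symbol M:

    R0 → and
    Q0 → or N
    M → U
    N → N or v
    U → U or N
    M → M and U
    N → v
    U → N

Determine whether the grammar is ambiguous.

Witness: v or v

Derivation 1: M ⇒ U ⇒ U or N ⇒ N or N ⇒ v or N ⇒ v or v
Derivation 2: M ⇒ U ⇒ N ⇒ N or v ⇒ v or v

Two distinct leftmost derivations for the same string.

Ambiguous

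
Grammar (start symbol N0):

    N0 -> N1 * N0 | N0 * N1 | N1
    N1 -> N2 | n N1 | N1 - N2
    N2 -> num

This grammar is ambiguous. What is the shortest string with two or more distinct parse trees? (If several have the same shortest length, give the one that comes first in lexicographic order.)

num * num

length 1: no string has ≥2 trees
length 2: no string has ≥2 trees
length 3: num * num has 2 parse trees

Two derivations of num * num:
  N0 ⇒ N1 * N0 ⇒ N2 * N0 ⇒ num * N0 ⇒ num * N1 ⇒ num * N2 ⇒ num * num
  N0 ⇒ N0 * N1 ⇒ N1 * N1 ⇒ N2 * N1 ⇒ num * N1 ⇒ num * N2 ⇒ num * num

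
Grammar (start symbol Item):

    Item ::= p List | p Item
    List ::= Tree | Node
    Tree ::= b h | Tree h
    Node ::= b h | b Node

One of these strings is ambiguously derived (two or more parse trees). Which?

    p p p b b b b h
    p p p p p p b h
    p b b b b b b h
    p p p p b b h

p p p b b b b h: 1 tree
p p p p p p b h: 2 trees
p b b b b b b h: 1 tree
p p p p b b h: 1 tree

p p p p p p b h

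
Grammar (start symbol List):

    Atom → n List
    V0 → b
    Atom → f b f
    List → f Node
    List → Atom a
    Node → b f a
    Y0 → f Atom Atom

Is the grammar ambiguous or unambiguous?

Ambiguous

Witness: f b f a

Derivation 1: List ⇒ f Node ⇒ f b f a
Derivation 2: List ⇒ Atom a ⇒ f b f a

Two distinct leftmost derivations for the same string.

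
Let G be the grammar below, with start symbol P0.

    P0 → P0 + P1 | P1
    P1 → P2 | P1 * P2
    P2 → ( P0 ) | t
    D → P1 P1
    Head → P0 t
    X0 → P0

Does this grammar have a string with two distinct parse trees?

Unambiguous

Only P0, P1, P2 are reachable from P0; ignoring the rest: The grammar is stratified — P0 handles '+' (left-recursive), P1 handles '*', P2 atoms. Each operator has a fixed associativity and precedence level, so every string has one parse.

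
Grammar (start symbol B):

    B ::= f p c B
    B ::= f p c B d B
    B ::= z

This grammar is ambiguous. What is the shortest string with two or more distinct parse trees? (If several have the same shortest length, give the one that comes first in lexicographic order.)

f p c f p c z d z

length 1: no string has ≥2 trees
length 4: no string has ≥2 trees
length 6: no string has ≥2 trees
length 7: no string has ≥2 trees
length 9: f p c f p c z d z has 2 parse trees

Two derivations of f p c f p c z d z:
  B ⇒ f p c B ⇒ f p c f p c B d B ⇒ f p c f p c z d B ⇒ f p c f p c z d z
  B ⇒ f p c B d B ⇒ f p c f p c B d B ⇒ f p c f p c z d B ⇒ f p c f p c z d z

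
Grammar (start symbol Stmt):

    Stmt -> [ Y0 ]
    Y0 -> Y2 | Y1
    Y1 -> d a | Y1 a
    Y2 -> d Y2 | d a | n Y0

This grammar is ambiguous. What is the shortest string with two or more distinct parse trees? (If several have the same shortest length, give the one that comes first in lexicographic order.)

[ d a ]

length 4: [ d a ] has 2 parse trees

Two derivations of [ d a ]:
  Stmt ⇒ [ Y0 ] ⇒ [ Y2 ] ⇒ [ d a ]
  Stmt ⇒ [ Y0 ] ⇒ [ Y1 ] ⇒ [ d a ]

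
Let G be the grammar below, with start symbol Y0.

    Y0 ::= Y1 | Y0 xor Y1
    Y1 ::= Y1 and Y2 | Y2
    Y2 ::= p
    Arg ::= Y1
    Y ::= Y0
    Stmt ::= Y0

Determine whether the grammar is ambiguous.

Unambiguous

Only Y0, Y1, Y2 are reachable from Y0; ignoring the rest: This is a standard precedence ladder (Y0 over Y1 over Y2), with each level left-recursive on its own operator ('xor' at Y0, 'and' at Y1). That structure is LR(1), hence unambiguous.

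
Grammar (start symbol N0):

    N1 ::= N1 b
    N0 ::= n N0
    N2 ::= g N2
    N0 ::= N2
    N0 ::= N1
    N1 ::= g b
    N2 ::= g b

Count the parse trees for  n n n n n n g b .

Parse trees for n n n n n n g b:
  [N0 n [N0 n [N0 n [N0 n [N0 n [N0 n [N0 [N2 g b]]]]]]]]
  [N0 n [N0 n [N0 n [N0 n [N0 n [N0 n [N0 [N1 g b]]]]]]]]

2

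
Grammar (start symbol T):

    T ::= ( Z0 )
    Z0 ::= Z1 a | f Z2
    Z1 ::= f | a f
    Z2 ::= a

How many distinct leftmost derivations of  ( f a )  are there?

2

Parse trees for ( f a ):
  [T ( [Z0 [Z1 f] a] )]
  [T ( [Z0 f [Z2 a]] )]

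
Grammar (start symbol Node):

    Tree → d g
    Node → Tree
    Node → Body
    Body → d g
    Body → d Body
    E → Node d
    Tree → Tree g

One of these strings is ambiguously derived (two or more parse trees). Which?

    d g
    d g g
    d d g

d g

d g: 2 trees
d g g: 1 tree
d d g: 1 tree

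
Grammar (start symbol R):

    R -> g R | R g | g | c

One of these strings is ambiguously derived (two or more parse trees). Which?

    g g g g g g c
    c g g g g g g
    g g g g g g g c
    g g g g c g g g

g g g g g g c: 1 tree
c g g g g g g: 1 tree
g g g g g g g c: 1 tree
g g g g c g g g: 35 trees

g g g g c g g g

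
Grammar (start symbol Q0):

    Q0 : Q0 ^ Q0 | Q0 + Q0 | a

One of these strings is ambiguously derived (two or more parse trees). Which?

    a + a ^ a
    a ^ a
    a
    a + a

a + a ^ a: 2 trees
a ^ a: 1 tree
a: 1 tree
a + a: 1 tree

a + a ^ a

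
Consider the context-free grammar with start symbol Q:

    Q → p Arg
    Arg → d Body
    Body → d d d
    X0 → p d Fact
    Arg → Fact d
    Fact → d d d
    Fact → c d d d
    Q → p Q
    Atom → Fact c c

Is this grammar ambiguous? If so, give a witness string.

Ambiguous

Witness: p d d d d

Derivation 1: Q ⇒ p Arg ⇒ p d Body ⇒ p d d d d
Derivation 2: Q ⇒ p Arg ⇒ p Fact d ⇒ p d d d d

Two distinct leftmost derivations for the same string.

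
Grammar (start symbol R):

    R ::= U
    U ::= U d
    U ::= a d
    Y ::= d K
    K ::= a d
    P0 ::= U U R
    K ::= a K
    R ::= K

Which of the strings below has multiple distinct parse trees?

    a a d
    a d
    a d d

a a d: 1 tree
a d: 2 trees
a d d: 1 tree

a d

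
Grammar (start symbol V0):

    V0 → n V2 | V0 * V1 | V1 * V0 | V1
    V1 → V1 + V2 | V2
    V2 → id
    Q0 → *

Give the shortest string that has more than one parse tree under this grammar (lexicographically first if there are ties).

id * id

length 1: no string has ≥2 trees
length 2: no string has ≥2 trees
length 3: id * id has 2 parse trees

Two derivations of id * id:
  V0 ⇒ V0 * V1 ⇒ V1 * V1 ⇒ V2 * V1 ⇒ id * V1 ⇒ id * V2 ⇒ id * id
  V0 ⇒ V1 * V0 ⇒ V2 * V0 ⇒ id * V0 ⇒ id * V1 ⇒ id * V2 ⇒ id * id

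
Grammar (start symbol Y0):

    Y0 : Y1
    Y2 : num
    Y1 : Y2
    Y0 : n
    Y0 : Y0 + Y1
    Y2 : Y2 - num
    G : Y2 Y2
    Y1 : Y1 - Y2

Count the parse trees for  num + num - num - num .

4

Parse trees for num + num - num - num:
  [Y0 [Y0 [Y1 [Y2 num]]] + [Y1 [Y2 [Y2 [Y2 num] - num] - num]]]
  [Y0 [Y0 [Y1 [Y2 num]]] + [Y1 [Y1 [Y2 num]] - [Y2 [Y2 num] - num]]]
  [Y0 [Y0 [Y1 [Y2 num]]] + [Y1 [Y1 [Y2 [Y2 num] - num]] - [Y2 num]]]
  [Y0 [Y0 [Y1 [Y2 num]]] + [Y1 [Y1 [Y1 [Y2 num]] - [Y2 num]] - [Y2 num]]]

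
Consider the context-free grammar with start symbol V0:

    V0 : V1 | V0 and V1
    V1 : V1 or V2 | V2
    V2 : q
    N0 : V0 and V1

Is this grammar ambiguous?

(N0 is unreachable from V0, so its rules don't affect L(V0).) This is a standard precedence ladder (V0 over V1 over V2), with each level left-recursive on its own operator ('and' at V0, 'or' at V1). That structure is LR(1), hence unambiguous.

Unambiguous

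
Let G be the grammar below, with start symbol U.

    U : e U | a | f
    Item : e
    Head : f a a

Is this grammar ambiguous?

(Item, Head are unreachable from U, so their rules don't affect L(U).) Restricted to the reachable nonterminals, every rule has the form A → t or A → t B, and no two rules for the same A share a first terminal. The grammar encodes a DFA — one run per string.

Unambiguous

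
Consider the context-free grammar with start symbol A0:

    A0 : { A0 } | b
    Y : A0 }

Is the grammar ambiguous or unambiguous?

(Y is unreachable from A0, so its rules don't affect L(A0).) Each string is a nest of matched brackets around a single atom. An opening bracket forces the recursive rule; an atom forces the base rule.

Unambiguous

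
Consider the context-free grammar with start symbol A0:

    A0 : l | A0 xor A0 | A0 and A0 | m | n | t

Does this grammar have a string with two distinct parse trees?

Witness: l and l and l

Derivation 1: A0 ⇒ A0 and A0 ⇒ l and A0 ⇒ l and A0 and A0 ⇒ l and l and A0 ⇒ l and l and l
Derivation 2: A0 ⇒ A0 and A0 ⇒ A0 and A0 and A0 ⇒ l and A0 and A0 ⇒ l and l and A0 ⇒ l and l and l

Two distinct leftmost derivations for the same string.

Ambiguous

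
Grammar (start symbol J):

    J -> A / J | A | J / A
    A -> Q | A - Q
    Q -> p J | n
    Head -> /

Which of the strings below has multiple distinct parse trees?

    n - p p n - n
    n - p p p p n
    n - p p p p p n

n - p p n - n

n - p p n - n: 3 trees
n - p p p p n: 1 tree
n - p p p p p n: 1 tree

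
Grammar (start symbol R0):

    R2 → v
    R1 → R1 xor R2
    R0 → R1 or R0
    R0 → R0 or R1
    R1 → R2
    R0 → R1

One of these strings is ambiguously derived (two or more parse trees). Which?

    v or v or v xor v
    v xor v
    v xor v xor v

v or v or v xor v: 4 trees
v xor v: 1 tree
v xor v xor v: 1 tree

v or v or v xor v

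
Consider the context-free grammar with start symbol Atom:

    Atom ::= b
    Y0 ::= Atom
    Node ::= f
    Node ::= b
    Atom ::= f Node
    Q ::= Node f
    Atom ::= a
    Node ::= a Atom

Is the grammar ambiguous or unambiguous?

Unambiguous

Only Atom, Node are reachable from Atom; ignoring the rest: Each reachable nonterminal has at most one production per leading terminal, and all productions are right-linear; the derivation is determined token-by-token.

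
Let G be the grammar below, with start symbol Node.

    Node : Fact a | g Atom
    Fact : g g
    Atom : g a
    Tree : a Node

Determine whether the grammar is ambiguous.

Ambiguous

Witness: g g a

Derivation 1: Node ⇒ Fact a ⇒ g g a
Derivation 2: Node ⇒ g Atom ⇒ g g a

Two distinct leftmost derivations for the same string.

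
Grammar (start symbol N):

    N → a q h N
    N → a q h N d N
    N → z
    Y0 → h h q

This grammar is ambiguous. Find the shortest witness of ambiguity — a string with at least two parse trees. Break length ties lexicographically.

length 1: no string has ≥2 trees
length 4: no string has ≥2 trees
length 6: no string has ≥2 trees
length 7: no string has ≥2 trees
length 9: a q h a q h z d z has 2 parse trees

Two derivations of a q h a q h z d z:
  N ⇒ a q h N ⇒ a q h a q h N d N ⇒ a q h a q h z d N ⇒ a q h a q h z d z
  N ⇒ a q h N d N ⇒ a q h a q h N d N ⇒ a q h a q h z d N ⇒ a q h a q h z d z

a q h a q h z d z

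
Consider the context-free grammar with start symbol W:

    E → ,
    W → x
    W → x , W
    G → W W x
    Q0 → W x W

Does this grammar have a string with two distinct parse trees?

(E, Q0, G are unreachable from W, so their rules don't affect L(W).) The reachable grammar is A → atom sep A | atom. Each atom is followed by either the separator (recurse) or end-of-string (stop) — no choice point.

Unambiguous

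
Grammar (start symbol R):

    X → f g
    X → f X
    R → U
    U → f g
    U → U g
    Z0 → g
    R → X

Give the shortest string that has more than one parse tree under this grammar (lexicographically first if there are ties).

f g

length 2: f g has 2 parse trees

Two derivations of f g:
  R ⇒ U ⇒ f g
  R ⇒ X ⇒ f g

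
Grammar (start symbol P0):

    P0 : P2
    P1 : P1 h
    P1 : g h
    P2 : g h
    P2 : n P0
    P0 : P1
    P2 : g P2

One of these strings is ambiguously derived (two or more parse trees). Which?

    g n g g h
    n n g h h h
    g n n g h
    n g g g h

g n g g h: 1 tree
n n g h h h: 1 tree
g n n g h: 2 trees
n g g g h: 1 tree

g n n g h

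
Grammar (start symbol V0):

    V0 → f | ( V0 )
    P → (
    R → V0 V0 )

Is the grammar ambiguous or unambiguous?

(P, R are unreachable from V0, so their rules don't affect L(V0).) L(V0) is { openⁿ atom closeⁿ : n ≥ 0 }. The bracket depth fixes n, and the derivation is forced at every step.

Unambiguous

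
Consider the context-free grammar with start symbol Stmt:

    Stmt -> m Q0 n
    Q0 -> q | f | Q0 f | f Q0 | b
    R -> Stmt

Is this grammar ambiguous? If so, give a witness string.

Witness: m f f n

Derivation 1: Stmt ⇒ m Q0 n ⇒ m Q0 f n ⇒ m f f n
Derivation 2: Stmt ⇒ m Q0 n ⇒ m f Q0 n ⇒ m f f n

Two distinct leftmost derivations for the same string.

Ambiguous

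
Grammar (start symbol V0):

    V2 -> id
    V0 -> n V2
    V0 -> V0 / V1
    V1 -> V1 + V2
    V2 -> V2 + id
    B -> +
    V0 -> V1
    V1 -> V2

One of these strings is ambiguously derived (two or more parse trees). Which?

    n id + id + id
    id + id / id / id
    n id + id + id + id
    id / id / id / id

n id + id + id: 1 tree
id + id / id / id: 2 trees
n id + id + id + id: 1 tree
id / id / id / id: 1 tree

id + id / id / id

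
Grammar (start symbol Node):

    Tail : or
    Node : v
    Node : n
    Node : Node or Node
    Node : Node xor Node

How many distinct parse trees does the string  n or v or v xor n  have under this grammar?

5

Parse trees for n or v or v xor n:
  [Node [Node n] or [Node [Node v] or [Node [Node v] xor [Node n]]]]
  [Node [Node n] or [Node [Node [Node v] or [Node v]] xor [Node n]]]
  [Node [Node [Node n] or [Node v]] or [Node [Node v] xor [Node n]]]
  [Node [Node [Node n] or [Node [Node v] or [Node v]]] xor [Node n]]
  [Node [Node [Node [Node n] or [Node v]] or [Node v]] xor [Node n]]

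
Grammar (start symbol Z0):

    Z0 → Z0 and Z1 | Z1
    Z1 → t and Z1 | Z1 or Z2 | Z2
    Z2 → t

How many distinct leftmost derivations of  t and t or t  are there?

Parse trees for t and t or t:
  [Z0 [Z0 [Z1 [Z2 t]]] and [Z1 [Z1 [Z2 t]] or [Z2 t]]]
  [Z0 [Z1 t and [Z1 [Z1 [Z2 t]] or [Z2 t]]]]
  [Z0 [Z1 [Z1 t and [Z1 [Z2 t]]] or [Z2 t]]]

3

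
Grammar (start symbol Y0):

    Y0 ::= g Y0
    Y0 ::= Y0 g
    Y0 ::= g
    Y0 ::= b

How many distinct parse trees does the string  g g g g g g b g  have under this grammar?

Parse trees for g g g g g g b g:
  [Y0 g [Y0 g [Y0 g [Y0 g [Y0 g [Y0 g [Y0 [Y0 b] g]]]]]]]
  [Y0 g [Y0 g [Y0 g [Y0 g [Y0 g [Y0 [Y0 g [Y0 b]] g]]]]]]
  [Y0 g [Y0 g [Y0 g [Y0 g [Y0 [Y0 g [Y0 g [Y0 b]]] g]]]]]
  [Y0 g [Y0 g [Y0 g [Y0 [Y0 g [Y0 g [Y0 g [Y0 b]]]] g]]]]
  [Y0 g [Y0 g [Y0 [Y0 g [Y0 g [Y0 g [Y0 g [Y0 b]]]]] g]]]
  [Y0 g [Y0 [Y0 g [Y0 g [Y0 g [Y0 g [Y0 g [Y0 b]]]]]] g]]
  [Y0 [Y0 g [Y0 g [Y0 g [Y0 g [Y0 g [Y0 g [Y0 b]]]]]]] g]

7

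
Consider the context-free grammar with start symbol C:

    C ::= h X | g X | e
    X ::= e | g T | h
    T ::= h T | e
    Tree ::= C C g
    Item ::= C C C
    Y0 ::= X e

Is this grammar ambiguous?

Only C, X, T are reachable from C; ignoring the rest: The reachable rules are right-linear with at most one rule per (nonterminal, next-terminal) pair. Each input token forces the next rule, so parsing is deterministic.

Unambiguous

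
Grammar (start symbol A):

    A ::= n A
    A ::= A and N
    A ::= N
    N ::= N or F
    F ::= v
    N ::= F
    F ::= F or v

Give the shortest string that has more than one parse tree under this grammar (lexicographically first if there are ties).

length 1: no string has ≥2 trees
length 2: no string has ≥2 trees
length 3: v or v has 2 parse trees

Two derivations of v or v:
  A ⇒ N ⇒ N or F ⇒ F or F ⇒ v or F ⇒ v or v
  A ⇒ N ⇒ F ⇒ F or v ⇒ v or v

v or v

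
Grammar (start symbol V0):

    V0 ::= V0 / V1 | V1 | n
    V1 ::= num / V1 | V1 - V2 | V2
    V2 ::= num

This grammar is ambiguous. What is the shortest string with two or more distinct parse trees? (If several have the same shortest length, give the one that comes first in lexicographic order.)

length 1: no string has ≥2 trees
length 3: num / num has 2 parse trees

Two derivations of num / num:
  V0 ⇒ V0 / V1 ⇒ V1 / V1 ⇒ V2 / V1 ⇒ num / V1 ⇒ num / V2 ⇒ num / num
  V0 ⇒ V1 ⇒ num / V1 ⇒ num / V2 ⇒ num / num

num / num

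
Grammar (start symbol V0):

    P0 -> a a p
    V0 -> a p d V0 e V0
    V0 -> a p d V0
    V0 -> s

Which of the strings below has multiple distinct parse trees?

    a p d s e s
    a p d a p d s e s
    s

a p d s e s: 1 tree
a p d a p d s e s: 2 trees
s: 1 tree

a p d a p d s e s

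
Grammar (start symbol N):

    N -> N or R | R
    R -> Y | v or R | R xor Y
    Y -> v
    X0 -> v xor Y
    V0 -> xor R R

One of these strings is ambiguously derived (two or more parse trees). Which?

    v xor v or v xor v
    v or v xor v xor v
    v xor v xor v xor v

v or v xor v xor v

v xor v or v xor v: 1 tree
v or v xor v xor v: 4 trees
v xor v xor v xor v: 1 tree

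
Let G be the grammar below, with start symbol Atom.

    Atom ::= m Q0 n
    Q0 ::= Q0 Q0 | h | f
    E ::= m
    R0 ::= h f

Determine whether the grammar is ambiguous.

Ambiguous

Witness: m f f f n

Derivation 1: Atom ⇒ m Q0 n ⇒ m Q0 Q0 n ⇒ m Q0 Q0 Q0 n ⇒ m f Q0 Q0 n ⇒ m f f Q0 n ⇒ m f f f n
Derivation 2: Atom ⇒ m Q0 n ⇒ m Q0 Q0 n ⇒ m f Q0 n ⇒ m f Q0 Q0 n ⇒ m f f Q0 n ⇒ m f f f n

Two distinct leftmost derivations for the same string.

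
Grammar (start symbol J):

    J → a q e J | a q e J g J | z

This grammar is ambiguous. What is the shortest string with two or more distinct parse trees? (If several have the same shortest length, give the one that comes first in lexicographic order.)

length 1: no string has ≥2 trees
length 4: no string has ≥2 trees
length 6: no string has ≥2 trees
length 7: no string has ≥2 trees
length 9: a q e a q e z g z has 2 parse trees

Two derivations of a q e a q e z g z:
  J ⇒ a q e J ⇒ a q e a q e J g J ⇒ a q e a q e z g J ⇒ a q e a q e z g z
  J ⇒ a q e J g J ⇒ a q e a q e J g J ⇒ a q e a q e z g J ⇒ a q e a q e z g z

a q e a q e z g z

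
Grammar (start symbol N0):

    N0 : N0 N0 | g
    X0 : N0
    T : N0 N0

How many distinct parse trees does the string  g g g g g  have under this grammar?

Parse trees for g g g g g (showing first 6 of 14):
  [N0 [N0 g] [N0 [N0 g] [N0 [N0 g] [N0 [N0 g] [N0 g]]]]]
  [N0 [N0 g] [N0 [N0 g] [N0 [N0 [N0 g] [N0 g]] [N0 g]]]]
  [N0 [N0 g] [N0 [N0 [N0 g] [N0 g]] [N0 [N0 g] [N0 g]]]]
  [N0 [N0 g] [N0 [N0 [N0 g] [N0 [N0 g] [N0 g]]] [N0 g]]]
  [N0 [N0 g] [N0 [N0 [N0 [N0 g] [N0 g]] [N0 g]] [N0 g]]]
  [N0 [N0 [N0 g] [N0 g]] [N0 [N0 g] [N0 [N0 g] [N0 g]]]]

14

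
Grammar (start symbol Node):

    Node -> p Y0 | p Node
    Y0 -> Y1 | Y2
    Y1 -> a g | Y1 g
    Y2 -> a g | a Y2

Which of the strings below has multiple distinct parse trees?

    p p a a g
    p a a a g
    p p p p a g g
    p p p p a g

p p a a g: 1 tree
p a a a g: 1 tree
p p p p a g g: 1 tree
p p p p a g: 2 trees

p p p p a g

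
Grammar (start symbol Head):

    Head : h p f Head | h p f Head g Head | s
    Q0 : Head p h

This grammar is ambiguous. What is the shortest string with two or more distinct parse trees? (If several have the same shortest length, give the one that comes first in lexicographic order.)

length 1: no string has ≥2 trees
length 4: no string has ≥2 trees
length 6: no string has ≥2 trees
length 7: no string has ≥2 trees
length 9: h p f h p f s g s has 2 parse trees

Two derivations of h p f h p f s g s:
  Head ⇒ h p f Head ⇒ h p f h p f Head g Head ⇒ h p f h p f s g Head ⇒ h p f h p f s g s
  Head ⇒ h p f Head g Head ⇒ h p f h p f Head g Head ⇒ h p f h p f s g Head ⇒ h p f h p f s g s

h p f h p f s g s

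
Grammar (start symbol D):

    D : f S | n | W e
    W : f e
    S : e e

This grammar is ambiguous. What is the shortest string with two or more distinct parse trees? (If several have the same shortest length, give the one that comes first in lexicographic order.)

length 1: no string has ≥2 trees
length 3: f e e has 2 parse trees

Two derivations of f e e:
  D ⇒ f S ⇒ f e e
  D ⇒ W e ⇒ f e e

f e e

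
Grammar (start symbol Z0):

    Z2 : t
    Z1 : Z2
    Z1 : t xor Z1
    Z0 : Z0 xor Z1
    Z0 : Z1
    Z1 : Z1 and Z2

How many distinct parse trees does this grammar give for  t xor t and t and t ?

4

Parse trees for t xor t and t and t:
  [Z0 [Z0 [Z1 [Z2 t]]] xor [Z1 [Z1 [Z1 [Z2 t]] and [Z2 t]] and [Z2 t]]]
  [Z0 [Z1 t xor [Z1 [Z1 [Z1 [Z2 t]] and [Z2 t]] and [Z2 t]]]]
  [Z0 [Z1 [Z1 t xor [Z1 [Z1 [Z2 t]] and [Z2 t]]] and [Z2 t]]]
  [Z0 [Z1 [Z1 [Z1 t xor [Z1 [Z2 t]]] and [Z2 t]] and [Z2 t]]]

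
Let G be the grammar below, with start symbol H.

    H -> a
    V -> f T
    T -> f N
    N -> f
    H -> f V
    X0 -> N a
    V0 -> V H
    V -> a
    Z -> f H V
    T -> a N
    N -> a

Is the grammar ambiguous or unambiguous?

Unambiguous

Only H, V, T, N are reachable from H; ignoring the rest: The reachable rules are right-linear with at most one rule per (nonterminal, next-terminal) pair. Each input token forces the next rule, so parsing is deterministic.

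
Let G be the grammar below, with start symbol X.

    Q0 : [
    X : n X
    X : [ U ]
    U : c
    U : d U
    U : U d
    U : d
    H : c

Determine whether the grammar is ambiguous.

Ambiguous

Witness: [ d d ]

Derivation 1: X ⇒ [ U ] ⇒ [ d U ] ⇒ [ d d ]
Derivation 2: X ⇒ [ U ] ⇒ [ U d ] ⇒ [ d d ]

Two distinct leftmost derivations for the same string.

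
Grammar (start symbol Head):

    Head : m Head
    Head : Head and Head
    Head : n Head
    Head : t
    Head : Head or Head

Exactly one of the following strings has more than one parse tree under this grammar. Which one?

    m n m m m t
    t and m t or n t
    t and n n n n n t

t and m t or n t

m n m m m t: 1 tree
t and m t or n t: 3 trees
t and n n n n n t: 1 tree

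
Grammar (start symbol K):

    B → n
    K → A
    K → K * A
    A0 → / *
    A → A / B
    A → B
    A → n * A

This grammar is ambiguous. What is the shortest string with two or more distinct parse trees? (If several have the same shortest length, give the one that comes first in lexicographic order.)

length 1: no string has ≥2 trees
length 3: n * n has 2 parse trees

Two derivations of n * n:
  K ⇒ A ⇒ n * A ⇒ n * B ⇒ n * n
  K ⇒ K * A ⇒ A * A ⇒ B * A ⇒ n * A ⇒ n * B ⇒ n * n

n * n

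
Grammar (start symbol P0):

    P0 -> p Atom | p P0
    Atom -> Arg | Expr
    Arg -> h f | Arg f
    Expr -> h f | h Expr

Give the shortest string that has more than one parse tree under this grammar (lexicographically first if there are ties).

length 3: p h f has 2 parse trees

Two derivations of p h f:
  P0 ⇒ p Atom ⇒ p Arg ⇒ p h f
  P0 ⇒ p Atom ⇒ p Expr ⇒ p h f

p h f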